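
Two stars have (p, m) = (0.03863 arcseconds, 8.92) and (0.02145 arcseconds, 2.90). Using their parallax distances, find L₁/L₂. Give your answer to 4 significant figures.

d₁ = 1/p₁ = 1/0.03863″ = 25.887 pc; d₂ = 1/p₂ = 1/0.02145″ = 46.62 pc.
M₁ = m₁ − 5 log₁₀ d₁ + 5 = 8.92 − 7.0654 + 5 = 6.8546.
M₂ = 2.90 − 8.3429 + 5 = -0.4429.
L₁/L₂ = 10^(0.4(M₂ − M₁)) = 10^(0.4 × (-7.2975)) = 10^(-2.91900) = 0.001205.

L₁/L₂ = 0.001205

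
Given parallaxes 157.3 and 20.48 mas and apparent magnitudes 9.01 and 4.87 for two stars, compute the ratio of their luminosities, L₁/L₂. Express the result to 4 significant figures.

L₁/L₂ = 0.0003743

d₁ = 1/p₁ = 1/0.1573″ = 6.3573 pc; d₂ = 1/p₂ = 1/0.02048″ = 48.828 pc.
M₁ = m₁ − 5 log₁₀ d₁ + 5 = 9.01 − 4.0164 + 5 = 9.9936.
M₂ = 4.87 − 8.4433 + 5 = 1.4267.
L₁/L₂ = 10^(0.4(M₂ − M₁)) = 10^(0.4 × (-8.5669)) = 10^(-3.42676) = 0.00037432.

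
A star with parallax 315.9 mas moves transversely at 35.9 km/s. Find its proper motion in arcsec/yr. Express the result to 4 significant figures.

d = 1/p = 1/0.3159″ = 3.1656 pc.
μ = v_t / (4.74 d) = 35.9 / (4.74 × 3.1656) = 35.9 / 15.005 = 2.3925 ″/yr.

2.393 arcsec/yr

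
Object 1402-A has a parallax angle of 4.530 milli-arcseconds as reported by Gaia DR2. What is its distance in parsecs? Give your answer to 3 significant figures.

p = 4.530 milli-arcseconds = 0.004530 arcsec.
d = 1/p = 1/0.004530 = 220.75 pc.

221 pc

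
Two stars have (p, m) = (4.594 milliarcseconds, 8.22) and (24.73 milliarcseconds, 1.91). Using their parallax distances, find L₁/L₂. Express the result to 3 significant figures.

L₁/L₂ = 0.0867

d₁ = 1/p₁ = 1/0.004594″ = 217.68 pc; d₂ = 1/p₂ = 1/0.02473″ = 40.437 pc.
M₁ = m₁ − 5 log₁₀ d₁ + 5 = 8.22 − 11.6891 + 5 = 1.5309.
M₂ = 1.91 − 8.0339 + 5 = -1.1239.
L₁/L₂ = 10^(0.4(M₂ − M₁)) = 10^(0.4 × (-2.6548)) = 10^(-1.06192) = 0.086712.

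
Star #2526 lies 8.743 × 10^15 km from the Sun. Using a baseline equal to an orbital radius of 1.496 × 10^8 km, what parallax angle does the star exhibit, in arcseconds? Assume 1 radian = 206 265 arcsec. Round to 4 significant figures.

0.003529 arcsec

θ ≈ B/d = (1.496 × 10^8) / (8.743 × 10^15) = 1.7111 × 10^-8 rad.
In arcseconds: 1.7111 × 10^-8 × 206265 = 0.0035294″.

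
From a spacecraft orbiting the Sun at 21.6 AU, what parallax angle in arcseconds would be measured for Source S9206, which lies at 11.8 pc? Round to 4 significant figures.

1.831 arcsec

p (arcsec) = B (AU) / d (pc).
p = 21.6 / 11.8 = 1.8305 arcsec.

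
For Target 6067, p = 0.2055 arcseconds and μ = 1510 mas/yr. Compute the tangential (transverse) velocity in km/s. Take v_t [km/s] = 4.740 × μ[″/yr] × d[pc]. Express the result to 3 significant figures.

d = 1/p = 1/0.2055″ = 4.8662 pc.
μ = 1510 mas/yr = 1.51 ″/yr.
v_t = 4.74 × μ × d = 4.74 × 1.51 × 4.8662 = 34.829 km/s.

34.8 km/s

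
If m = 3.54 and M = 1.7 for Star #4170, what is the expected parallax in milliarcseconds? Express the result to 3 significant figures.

m − M = 3.54 − 1.7 = 1.84.
d = 10^((m−M)/5 + 1) = 10^1.368 = 23.335 pc.
p = 1/d = 1/23.335 = 0.042854 arcsec = 42.854 mas.

42.9 mas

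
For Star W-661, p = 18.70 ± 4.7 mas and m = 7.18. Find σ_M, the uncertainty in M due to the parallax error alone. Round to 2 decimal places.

M = m − 5 log₁₀ d + 5 = m + 5 log₁₀ p + 5, so ∂M/∂p = 5/(p ln 10).
σ_M = (5/ln 10) · (σ_p/p) = 2.1715 × 4.7/18.70 = 2.1715 × 0.25134 = 0.54578.

σ_M = 0.55 mag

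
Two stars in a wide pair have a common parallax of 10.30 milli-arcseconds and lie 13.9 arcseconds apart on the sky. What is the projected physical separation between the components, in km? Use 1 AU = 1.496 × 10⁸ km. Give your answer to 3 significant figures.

d = 1/p = 1/0.01030″ = 97.087 pc.
At distance d (pc), an angle of θ arcsec spans θ·d AU: s = 13.9 × 97.087 = 1349.5 AU.
= 1349.5 × 1.496 × 10⁸ km = 2.0189 × 10^11 km.

2.02 × 10^11 km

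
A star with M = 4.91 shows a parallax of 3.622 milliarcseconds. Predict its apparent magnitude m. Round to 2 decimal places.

m = 12.12

d = 1/p = 1/0.003622″ = 276.09 pc.
m − M = 5 log₁₀ d − 5 = 5 log₁₀(276.09) − 5 = 12.2053 − 5 = 7.2053.
m = M + (m − M) = 4.91 + 7.2053 = 12.12.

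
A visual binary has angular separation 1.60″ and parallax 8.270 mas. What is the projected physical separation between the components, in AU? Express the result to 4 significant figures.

d = 1/p = 1/0.008270″ = 120.92 pc.
At distance d (pc), an angle of θ arcsec spans θ·d AU: s = 1.60 × 120.92 = 193.47 AU.

193.5 AU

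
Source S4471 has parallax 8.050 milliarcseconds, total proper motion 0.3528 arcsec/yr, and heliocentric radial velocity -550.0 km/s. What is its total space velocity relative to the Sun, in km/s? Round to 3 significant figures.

588 km/s

d = 1/p = 1/0.008050″ = 124.22 pc.
v_t = 4.740 μ d = 4.740 × 0.3528 × 124.22 = 207.73 km/s.
v = √(v_r² + v_t²) = √((-550.0)² + 207.73²) = √345652 = 587.92 km/s.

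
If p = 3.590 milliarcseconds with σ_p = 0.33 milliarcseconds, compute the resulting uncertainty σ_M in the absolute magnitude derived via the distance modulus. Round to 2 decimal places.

M = m − 5 log₁₀ d + 5 = m + 5 log₁₀ p + 5, so ∂M/∂p = 5/(p ln 10).
σ_M = (5/ln 10) · (σ_p/p) = 2.1715 × 0.33/3.590 = 2.1715 × 0.091922 = 0.19961.

σ_M = 0.20 mag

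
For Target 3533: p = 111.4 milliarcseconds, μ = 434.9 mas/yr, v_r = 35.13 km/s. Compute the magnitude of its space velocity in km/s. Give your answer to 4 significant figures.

39.71 km/s

d = 1/p = 1/0.1114″ = 8.9767 pc.
μ = 434.9 mas/yr = 0.4349 ″/yr.
v_t = 4.740 μ d = 4.740 × 0.4349 × 8.9767 = 18.505 km/s.
v = √(v_r² + v_t²) = √(35.13² + 18.505²) = √1576.55 = 39.706 km/s.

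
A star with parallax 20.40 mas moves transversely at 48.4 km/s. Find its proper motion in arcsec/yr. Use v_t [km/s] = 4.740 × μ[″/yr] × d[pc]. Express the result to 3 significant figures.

d = 1/p = 1/0.02040″ = 49.02 pc.
μ = v_t / (4.74 d) = 48.4 / (4.74 × 49.02) = 48.4 / 232.35 = 0.20831 ″/yr.

0.208 arcsec/yr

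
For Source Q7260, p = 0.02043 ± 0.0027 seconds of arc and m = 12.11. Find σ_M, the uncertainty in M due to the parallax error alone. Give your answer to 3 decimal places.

σ_M = 0.287 mag

M = m − 5 log₁₀ d + 5 = m + 5 log₁₀ p + 5, so ∂M/∂p = 5/(p ln 10).
σ_M = (5/ln 10) · (σ_p/p) = 2.1715 × 0.0027/0.02043 = 2.1715 × 0.13216 = 0.28699.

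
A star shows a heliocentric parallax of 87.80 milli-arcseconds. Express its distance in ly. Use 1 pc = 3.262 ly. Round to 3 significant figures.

p = 87.80 milli-arcseconds = 0.08780 arcsec.
d = 1/p = 1/0.08780 = 11.39 pc.
In light-years: 11.39 × 3.262 = 37.154 ly.

37.2 ly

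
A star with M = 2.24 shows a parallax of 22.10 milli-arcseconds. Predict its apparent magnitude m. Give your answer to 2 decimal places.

m = 5.52

d = 1/p = 1/0.02210″ = 45.249 pc.
m − M = 5 log₁₀ d − 5 = 5 log₁₀(45.249) − 5 = 8.2780 − 5 = 3.2780.
m = M + (m − M) = 2.24 + 3.2780 = 5.52.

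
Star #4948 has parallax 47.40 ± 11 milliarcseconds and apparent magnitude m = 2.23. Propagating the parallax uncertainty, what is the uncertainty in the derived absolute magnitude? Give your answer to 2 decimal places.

σ_M = 0.50 mag

M = m − 5 log₁₀ d + 5 = m + 5 log₁₀ p + 5, so ∂M/∂p = 5/(p ln 10).
σ_M = (5/ln 10) · (σ_p/p) = 2.1715 × 11/47.40 = 2.1715 × 0.23207 = 0.50394.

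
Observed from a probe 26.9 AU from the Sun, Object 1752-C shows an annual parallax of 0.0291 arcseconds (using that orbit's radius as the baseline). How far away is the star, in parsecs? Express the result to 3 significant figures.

924 pc

With baseline B (in AU) and parallax p (in arcsec), d = B/p parsecs.
d = 26.9 / 0.0291 = 924.4 pc.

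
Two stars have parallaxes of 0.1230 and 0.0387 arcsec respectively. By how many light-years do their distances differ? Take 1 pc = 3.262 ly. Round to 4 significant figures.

d_A = 1/0.1230″ = 8.1301 pc; d_B = 1/0.03870″ = 25.84 pc.
|d_B − d_A| = |25.84 − 8.1301| = 17.71 pc = 17.71 × 3.262 ly = 57.77 ly.

57.77 ly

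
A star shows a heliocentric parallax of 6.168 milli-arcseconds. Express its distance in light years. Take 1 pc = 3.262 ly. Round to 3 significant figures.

529 light years

p = 6.168 milli-arcseconds = 0.006168 arcsec.
d = 1/p = 1/0.006168 = 162.13 pc.
In light-years: 162.13 × 3.262 = 528.87 ly.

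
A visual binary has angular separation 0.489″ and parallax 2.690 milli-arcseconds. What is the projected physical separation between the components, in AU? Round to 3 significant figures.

182 AU

d = 1/p = 1/0.002690″ = 371.75 pc.
At distance d (pc), an angle of θ arcsec spans θ·d AU: s = 0.489 × 371.75 = 181.79 AU.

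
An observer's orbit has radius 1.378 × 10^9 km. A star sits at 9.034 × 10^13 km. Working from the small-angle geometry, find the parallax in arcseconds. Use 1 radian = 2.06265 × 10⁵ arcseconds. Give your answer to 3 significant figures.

θ ≈ B/d = (1.378 × 10^9) / (9.034 × 10^13) = 1.5253 × 10^-5 rad.
In arcseconds: 1.5253 × 10^-5 × 206265 = 3.1462″.

3.15 arcsec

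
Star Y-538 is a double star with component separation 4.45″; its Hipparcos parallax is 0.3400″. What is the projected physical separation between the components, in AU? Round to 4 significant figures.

13.09 AU

d = 1/p = 1/0.3400″ = 2.9412 pc.
At distance d (pc), an angle of θ arcsec spans θ·d AU: s = 4.45 × 2.9412 = 13.088 AU.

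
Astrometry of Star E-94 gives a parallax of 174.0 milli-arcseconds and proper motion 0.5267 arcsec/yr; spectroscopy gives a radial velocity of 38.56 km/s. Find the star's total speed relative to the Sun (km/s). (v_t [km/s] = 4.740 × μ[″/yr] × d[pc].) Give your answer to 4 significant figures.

d = 1/p = 1/0.1740″ = 5.7471 pc.
v_t = 4.740 μ d = 4.740 × 0.5267 × 5.7471 = 14.348 km/s.
v = √(v_r² + v_t²) = √(38.56² + 14.348²) = √1692.74 = 41.143 km/s.

41.14 km/s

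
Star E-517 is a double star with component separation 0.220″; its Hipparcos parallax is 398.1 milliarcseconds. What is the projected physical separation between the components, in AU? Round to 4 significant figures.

d = 1/p = 1/0.3981″ = 2.5119 pc.
At distance d (pc), an angle of θ arcsec spans θ·d AU: s = 0.220 × 2.5119 = 0.55262 AU.

0.5526 AU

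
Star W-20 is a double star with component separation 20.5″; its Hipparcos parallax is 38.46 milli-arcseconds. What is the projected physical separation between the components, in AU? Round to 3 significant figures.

533 AU

d = 1/p = 1/0.03846″ = 26.001 pc.
At distance d (pc), an angle of θ arcsec spans θ·d AU: s = 20.5 × 26.001 = 533.02 AU.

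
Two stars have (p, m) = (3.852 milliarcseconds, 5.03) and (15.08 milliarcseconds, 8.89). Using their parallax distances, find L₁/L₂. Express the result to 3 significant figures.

d₁ = 1/p₁ = 1/0.003852″ = 259.61 pc; d₂ = 1/p₂ = 1/0.01508″ = 66.313 pc.
M₁ = m₁ − 5 log₁₀ d₁ + 5 = 5.03 − 12.0716 + 5 = -2.0416.
M₂ = 8.89 − 9.1080 + 5 = 4.7820.
L₁/L₂ = 10^(0.4(M₂ − M₁)) = 10^(0.4 × 6.8236) = 10^2.72944 = 536.34.

L₁/L₂ = 536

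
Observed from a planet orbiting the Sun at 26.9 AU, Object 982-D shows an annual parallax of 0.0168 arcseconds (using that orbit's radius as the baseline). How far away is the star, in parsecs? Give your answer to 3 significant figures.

With baseline B (in AU) and parallax p (in arcsec), d = B/p parsecs.
d = 26.9 / 0.0168 = 1601.2 pc.

1600 pc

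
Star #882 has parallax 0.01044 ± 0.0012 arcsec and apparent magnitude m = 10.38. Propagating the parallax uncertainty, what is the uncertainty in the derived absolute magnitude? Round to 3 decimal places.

σ_M = 0.250 mag

M = m − 5 log₁₀ d + 5 = m + 5 log₁₀ p + 5, so ∂M/∂p = 5/(p ln 10).
σ_M = (5/ln 10) · (σ_p/p) = 2.1715 × 0.0012/0.01044 = 2.1715 × 0.11494 = 0.24959.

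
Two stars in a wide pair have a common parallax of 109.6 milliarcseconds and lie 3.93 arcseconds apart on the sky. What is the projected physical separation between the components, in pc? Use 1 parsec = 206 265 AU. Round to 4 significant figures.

0.0001738 pc

d = 1/p = 1/0.1096″ = 9.1241 pc.
At distance d (pc), an angle of θ arcsec spans θ·d AU: s = 3.93 × 9.1241 = 35.858 AU.
= 35.858 / 206265 = 0.00017384 pc.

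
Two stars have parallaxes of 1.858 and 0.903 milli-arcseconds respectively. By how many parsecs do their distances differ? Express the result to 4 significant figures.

d_A = 1/0.001858″ = 538.21 pc; d_B = 1/0.0009030″ = 1107.4 pc.
|d_B − d_A| = |1107.4 − 538.21| = 569.19 pc.

569.2 pc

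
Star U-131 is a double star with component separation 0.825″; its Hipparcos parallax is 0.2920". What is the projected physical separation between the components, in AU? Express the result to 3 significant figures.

2.83 AU

d = 1/p = 1/0.2920″ = 3.4247 pc.
At distance d (pc), an angle of θ arcsec spans θ·d AU: s = 0.825 × 3.4247 = 2.8254 AU.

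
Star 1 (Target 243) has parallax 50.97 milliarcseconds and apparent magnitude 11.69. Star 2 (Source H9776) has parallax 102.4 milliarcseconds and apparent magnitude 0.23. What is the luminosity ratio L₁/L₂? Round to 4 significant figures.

d₁ = 1/p₁ = 1/0.05097″ = 19.619 pc; d₂ = 1/p₂ = 1/0.1024″ = 9.7656 pc.
M₁ = m₁ − 5 log₁₀ d₁ + 5 = 11.69 − 6.4634 + 5 = 10.2266.
M₂ = 0.23 − 4.9485 + 5 = 0.2815.
L₁/L₂ = 10^(0.4(M₂ − M₁)) = 10^(0.4 × (-9.9451)) = 10^(-3.97804) = 0.00010519.

L₁/L₂ = 0.0001052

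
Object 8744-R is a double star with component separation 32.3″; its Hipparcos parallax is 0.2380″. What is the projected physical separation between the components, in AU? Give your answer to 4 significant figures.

135.7 AU

d = 1/p = 1/0.2380″ = 4.2017 pc.
At distance d (pc), an angle of θ arcsec spans θ·d AU: s = 32.3 × 4.2017 = 135.71 AU.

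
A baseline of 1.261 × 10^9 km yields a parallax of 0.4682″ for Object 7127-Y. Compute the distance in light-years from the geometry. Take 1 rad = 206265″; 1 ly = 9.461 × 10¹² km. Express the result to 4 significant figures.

58.72 ly

θ = 0.4682″ = 0.4682/206265 = 2.2699 × 10^-6 rad.
d = B/θ = (1.261 × 10^9) / (2.2699 × 10^-6) = 5.5553 × 10^14 km = (5.5553 × 10^14) / (9.461 × 10^12) ly = 58.718 ly.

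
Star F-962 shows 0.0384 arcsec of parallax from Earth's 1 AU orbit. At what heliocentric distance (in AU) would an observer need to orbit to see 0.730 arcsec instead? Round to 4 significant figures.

Parallax scales linearly with baseline: p ∝ B, so B = p_target / p_Earth × 1 AU.
B = 0.730 / 0.0384 = 19.01 AU.

19.01 AU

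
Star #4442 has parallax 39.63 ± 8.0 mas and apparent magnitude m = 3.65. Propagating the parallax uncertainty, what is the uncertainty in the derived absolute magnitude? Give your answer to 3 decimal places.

σ_M = 0.438 mag

M = m − 5 log₁₀ d + 5 = m + 5 log₁₀ p + 5, so ∂M/∂p = 5/(p ln 10).
σ_M = (5/ln 10) · (σ_p/p) = 2.1715 × 8.0/39.63 = 2.1715 × 0.20187 = 0.43836.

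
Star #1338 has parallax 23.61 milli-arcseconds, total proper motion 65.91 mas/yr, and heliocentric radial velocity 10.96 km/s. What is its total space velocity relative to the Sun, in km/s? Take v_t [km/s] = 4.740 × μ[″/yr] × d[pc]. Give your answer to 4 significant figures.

17.18 km/s

d = 1/p = 1/0.02361″ = 42.355 pc.
μ = 65.91 mas/yr = 0.06591 ″/yr.
v_t = 4.740 μ d = 4.740 × 0.06591 × 42.355 = 13.232 km/s.
v = √(v_r² + v_t²) = √(10.96² + 13.232²) = √295.207 = 17.182 km/s.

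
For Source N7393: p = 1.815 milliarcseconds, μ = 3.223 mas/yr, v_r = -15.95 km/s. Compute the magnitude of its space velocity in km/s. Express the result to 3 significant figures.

d = 1/p = 1/0.001815″ = 550.96 pc.
μ = 3.223 mas/yr = 0.003223 ″/yr.
v_t = 4.740 μ d = 4.740 × 0.003223 × 550.96 = 8.417 km/s.
v = √(v_r² + v_t²) = √((-15.95)² + 8.417²) = √325.248 = 18.035 km/s.

18.0 km/s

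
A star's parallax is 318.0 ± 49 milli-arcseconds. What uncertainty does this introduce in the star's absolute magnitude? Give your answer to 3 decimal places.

M = m − 5 log₁₀ d + 5 = m + 5 log₁₀ p + 5, so ∂M/∂p = 5/(p ln 10).
σ_M = (5/ln 10) · (σ_p/p) = 2.1715 × 49/318.0 = 2.1715 × 0.15409 = 0.33461.

σ_M = 0.335 mag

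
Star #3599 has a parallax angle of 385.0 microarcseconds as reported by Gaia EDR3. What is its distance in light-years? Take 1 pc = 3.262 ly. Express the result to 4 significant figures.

p = 385.0 microarcseconds = 0.0003850 arcsec.
d = 1/p = 1/0.0003850 = 2597.4 pc.
In light-years: 2597.4 × 3.262 = 8472.7 ly.

8473 light years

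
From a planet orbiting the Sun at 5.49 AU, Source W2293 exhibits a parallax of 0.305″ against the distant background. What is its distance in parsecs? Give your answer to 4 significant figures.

With baseline B (in AU) and parallax p (in arcsec), d = B/p parsecs.
d = 5.49 / 0.305 = 18 pc.

18.00 pc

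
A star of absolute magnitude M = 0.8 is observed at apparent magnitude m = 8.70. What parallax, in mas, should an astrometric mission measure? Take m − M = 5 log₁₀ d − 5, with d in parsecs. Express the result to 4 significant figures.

m − M = 8.70 − 0.8 = 7.90.
d = 10^((m−M)/5 + 1) = 10^2.580 = 380.19 pc.
p = 1/d = 1/380.19 = 0.0026303 arcsec = 2.6303 mas.

2.630 mas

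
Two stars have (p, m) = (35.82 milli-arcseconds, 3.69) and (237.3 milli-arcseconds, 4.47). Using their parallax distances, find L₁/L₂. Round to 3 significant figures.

d₁ = 1/p₁ = 1/0.03582″ = 27.917 pc; d₂ = 1/p₂ = 1/0.2373″ = 4.2141 pc.
M₁ = m₁ − 5 log₁₀ d₁ + 5 = 3.69 − 7.2293 + 5 = 1.4607.
M₂ = 4.47 − 3.1235 + 5 = 6.3465.
L₁/L₂ = 10^(0.4(M₂ − M₁)) = 10^(0.4 × 4.8858) = 10^1.95432 = 90.016.

L₁/L₂ = 90.0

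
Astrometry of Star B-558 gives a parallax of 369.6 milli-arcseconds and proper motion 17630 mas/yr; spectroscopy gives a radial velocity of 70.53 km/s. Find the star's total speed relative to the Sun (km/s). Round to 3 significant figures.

d = 1/p = 1/0.3696″ = 2.7056 pc.
μ = 17630 mas/yr = 17.63 ″/yr.
v_t = 4.740 μ d = 4.740 × 17.63 × 2.7056 = 226.1 km/s.
v = √(v_r² + v_t²) = √(70.53² + 226.1²) = √56095.7 = 236.85 km/s.

237 km/s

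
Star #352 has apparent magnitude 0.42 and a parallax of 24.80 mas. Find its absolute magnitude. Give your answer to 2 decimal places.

d = 1/p = 1/0.02480″ = 40.323 pc.
m − M = 5 log₁₀(40.323) − 5 = 8.0278 − 5 = 3.0278.
M = m − (m − M) = 0.42 − 3.0278 = -2.61.

M = -2.61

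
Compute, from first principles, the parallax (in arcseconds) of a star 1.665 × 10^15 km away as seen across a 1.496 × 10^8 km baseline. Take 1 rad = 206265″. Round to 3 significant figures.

θ ≈ B/d = (1.496 × 10^8) / (1.665 × 10^15) = 8.9850 × 10^-8 rad.
In arcseconds: 8.9850 × 10^-8 × 206265 = 0.018533″.

0.0185 arcsec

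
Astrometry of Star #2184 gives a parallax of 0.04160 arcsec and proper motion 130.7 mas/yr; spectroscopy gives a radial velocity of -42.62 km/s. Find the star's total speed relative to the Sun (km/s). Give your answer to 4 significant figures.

d = 1/p = 1/0.04160″ = 24.038 pc.
μ = 130.7 mas/yr = 0.1307 ″/yr.
v_t = 4.740 μ d = 4.740 × 0.1307 × 24.038 = 14.892 km/s.
v = √(v_r² + v_t²) = √((-42.62)² + 14.892²) = √2038.24 = 45.147 km/s.

45.15 km/s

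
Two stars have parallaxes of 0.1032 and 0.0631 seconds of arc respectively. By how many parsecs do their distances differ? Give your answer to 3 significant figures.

6.16 pc

d_A = 1/0.1032″ = 9.6899 pc; d_B = 1/0.06310″ = 15.848 pc.
|d_B − d_A| = |15.848 − 9.6899| = 6.1581 pc.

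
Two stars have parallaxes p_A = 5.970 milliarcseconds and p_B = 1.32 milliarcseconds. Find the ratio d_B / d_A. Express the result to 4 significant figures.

Since d = 1/p, d_B/d_A = p_A/p_B.
= 5.970 / 1.32 = 4.5227.

4.523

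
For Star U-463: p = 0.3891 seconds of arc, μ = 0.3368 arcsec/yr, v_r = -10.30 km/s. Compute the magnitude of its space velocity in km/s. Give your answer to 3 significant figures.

11.1 km/s

d = 1/p = 1/0.3891″ = 2.57 pc.
v_t = 4.740 μ d = 4.740 × 0.3368 × 2.57 = 4.1028 km/s.
v = √(v_r² + v_t²) = √((-10.30)² + 4.1028²) = √122.923 = 11.087 km/s.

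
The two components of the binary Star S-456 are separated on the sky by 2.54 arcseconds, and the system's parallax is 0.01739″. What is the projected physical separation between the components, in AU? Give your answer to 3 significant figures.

d = 1/p = 1/0.01739″ = 57.504 pc.
At distance d (pc), an angle of θ arcsec spans θ·d AU: s = 2.54 × 57.504 = 146.06 AU.

146 AU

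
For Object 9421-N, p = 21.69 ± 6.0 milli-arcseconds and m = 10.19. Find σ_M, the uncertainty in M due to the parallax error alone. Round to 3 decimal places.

M = m − 5 log₁₀ d + 5 = m + 5 log₁₀ p + 5, so ∂M/∂p = 5/(p ln 10).
σ_M = (5/ln 10) · (σ_p/p) = 2.1715 × 6.0/21.69 = 2.1715 × 0.27663 = 0.6007.

σ_M = 0.601 mag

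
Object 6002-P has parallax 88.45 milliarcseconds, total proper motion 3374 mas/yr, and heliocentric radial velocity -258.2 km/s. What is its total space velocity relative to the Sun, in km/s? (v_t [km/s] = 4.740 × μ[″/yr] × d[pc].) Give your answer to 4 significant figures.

315.2 km/s

d = 1/p = 1/0.08845″ = 11.306 pc.
μ = 3374 mas/yr = 3.374 ″/yr.
v_t = 4.740 μ d = 4.740 × 3.374 × 11.306 = 180.81 km/s.
v = √(v_r² + v_t²) = √((-258.2)² + 180.81²) = √99359.5 = 315.21 km/s.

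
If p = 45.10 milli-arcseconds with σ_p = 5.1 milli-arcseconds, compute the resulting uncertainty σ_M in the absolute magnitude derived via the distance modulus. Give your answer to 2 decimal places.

M = m − 5 log₁₀ d + 5 = m + 5 log₁₀ p + 5, so ∂M/∂p = 5/(p ln 10).
σ_M = (5/ln 10) · (σ_p/p) = 2.1715 × 5.1/45.10 = 2.1715 × 0.11308 = 0.24555.

σ_M = 0.25 mag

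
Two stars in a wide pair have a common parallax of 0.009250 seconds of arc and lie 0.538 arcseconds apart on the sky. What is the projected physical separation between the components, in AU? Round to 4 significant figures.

58.16 AU

d = 1/p = 1/0.009250″ = 108.11 pc.
At distance d (pc), an angle of θ arcsec spans θ·d AU: s = 0.538 × 108.11 = 58.163 AU.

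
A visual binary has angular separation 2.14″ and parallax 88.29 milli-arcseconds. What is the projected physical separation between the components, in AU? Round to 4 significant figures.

d = 1/p = 1/0.08829″ = 11.326 pc.
At distance d (pc), an angle of θ arcsec spans θ·d AU: s = 2.14 × 11.326 = 24.238 AU.

24.24 AU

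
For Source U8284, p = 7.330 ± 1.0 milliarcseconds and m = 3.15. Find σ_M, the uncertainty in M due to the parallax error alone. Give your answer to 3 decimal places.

σ_M = 0.296 mag

M = m − 5 log₁₀ d + 5 = m + 5 log₁₀ p + 5, so ∂M/∂p = 5/(p ln 10).
σ_M = (5/ln 10) · (σ_p/p) = 2.1715 × 1.0/7.330 = 2.1715 × 0.13643 = 0.29626.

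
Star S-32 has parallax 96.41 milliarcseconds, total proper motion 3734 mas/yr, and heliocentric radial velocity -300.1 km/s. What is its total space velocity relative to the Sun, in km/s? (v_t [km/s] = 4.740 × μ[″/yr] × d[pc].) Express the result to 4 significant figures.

d = 1/p = 1/0.09641″ = 10.372 pc.
μ = 3734 mas/yr = 3.734 ″/yr.
v_t = 4.740 μ d = 4.740 × 3.734 × 10.372 = 183.58 km/s.
v = √(v_r² + v_t²) = √((-300.1)² + 183.58²) = √123762 = 351.8 km/s.

351.8 km/s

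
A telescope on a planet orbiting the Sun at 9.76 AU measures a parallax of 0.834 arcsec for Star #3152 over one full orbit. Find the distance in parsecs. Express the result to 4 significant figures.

With baseline B (in AU) and parallax p (in arcsec), d = B/p parsecs.
d = 9.76 / 0.834 = 11.703 pc.

11.70 pc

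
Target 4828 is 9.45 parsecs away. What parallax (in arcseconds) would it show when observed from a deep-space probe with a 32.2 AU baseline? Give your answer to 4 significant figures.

p (arcsec) = B (AU) / d (pc).
p = 32.2 / 9.45 = 3.4074 arcsec.

3.407 arcsec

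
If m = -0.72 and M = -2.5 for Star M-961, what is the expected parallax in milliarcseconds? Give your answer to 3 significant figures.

m − M = -0.72 − (-2.5) = 1.78.
d = 10^((m−M)/5 + 1) = 10^1.356 = 22.699 pc.
p = 1/d = 1/22.699 = 0.044055 arcsec = 44.055 mas.

44.1 mas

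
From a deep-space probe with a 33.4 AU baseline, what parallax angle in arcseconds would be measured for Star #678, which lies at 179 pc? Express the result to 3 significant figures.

p (arcsec) = B (AU) / d (pc).
p = 33.4 / 179 = 0.18659 arcsec.

0.187 arcsec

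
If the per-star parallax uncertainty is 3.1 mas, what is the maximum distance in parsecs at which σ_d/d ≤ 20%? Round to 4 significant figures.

64.52 pc

σ_d/d = σ_p/p, so the condition is σ_p/p ≤ 0.20, i.e. p ≥ σ_p/0.20.
p_min = 3.1/0.20 = 15.5 mas = 0.0155 arcsec.
d_max = 1/p_min = 1/0.0155 = 64.516 pc.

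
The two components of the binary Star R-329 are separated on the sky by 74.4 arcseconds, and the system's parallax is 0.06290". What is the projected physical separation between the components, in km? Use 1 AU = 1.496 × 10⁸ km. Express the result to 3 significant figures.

d = 1/p = 1/0.06290″ = 15.898 pc.
At distance d (pc), an angle of θ arcsec spans θ·d AU: s = 74.4 × 15.898 = 1182.8 AU.
= 1182.8 × 1.496 × 10⁸ km = 1.7695 × 10^11 km.

1.77 × 10^11 km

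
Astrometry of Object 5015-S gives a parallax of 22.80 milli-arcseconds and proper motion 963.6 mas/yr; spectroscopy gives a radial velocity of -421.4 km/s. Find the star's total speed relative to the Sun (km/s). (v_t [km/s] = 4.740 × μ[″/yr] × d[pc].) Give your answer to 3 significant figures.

467 km/s

d = 1/p = 1/0.02280″ = 43.86 pc.
μ = 963.6 mas/yr = 0.9636 ″/yr.
v_t = 4.740 μ d = 4.740 × 0.9636 × 43.86 = 200.33 km/s.
v = √(v_r² + v_t²) = √((-421.4)² + 200.33²) = √217710 = 466.59 km/s.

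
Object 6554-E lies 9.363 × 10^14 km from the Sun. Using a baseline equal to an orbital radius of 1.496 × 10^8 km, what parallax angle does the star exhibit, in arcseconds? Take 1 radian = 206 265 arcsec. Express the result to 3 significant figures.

θ ≈ B/d = (1.496 × 10^8) / (9.363 × 10^14) = 1.5978 × 10^-7 rad.
In arcseconds: 1.5978 × 10^-7 × 206265 = 0.032957″.

0.0330 arcsec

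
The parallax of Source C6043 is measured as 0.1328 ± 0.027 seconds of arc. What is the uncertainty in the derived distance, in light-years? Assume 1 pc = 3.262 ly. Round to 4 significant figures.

d = 1/p, so σ_d = σ_p / p².
σ_d = 0.0270 / (0.1328)² = 0.0270 / 0.017636 = 1.531 pc = 1.531 × 3.262 ly = 4.9941 ly.

4.994 ly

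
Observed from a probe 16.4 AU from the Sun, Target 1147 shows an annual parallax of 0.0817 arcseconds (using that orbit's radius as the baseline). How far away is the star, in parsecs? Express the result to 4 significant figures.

With baseline B (in AU) and parallax p (in arcsec), d = B/p parsecs.
d = 16.4 / 0.0817 = 200.73 pc.

200.7 pc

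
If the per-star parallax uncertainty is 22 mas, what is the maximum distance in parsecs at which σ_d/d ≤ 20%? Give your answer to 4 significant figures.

σ_d/d = σ_p/p, so the condition is σ_p/p ≤ 0.20, i.e. p ≥ σ_p/0.20.
p_min = 22/0.20 = 110 mas = 0.11 arcsec.
d_max = 1/p_min = 1/0.11 = 9.0909 pc.

9.091 pc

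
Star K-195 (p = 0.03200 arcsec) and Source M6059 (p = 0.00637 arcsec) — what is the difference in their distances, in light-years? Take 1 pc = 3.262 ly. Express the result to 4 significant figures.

410.2 ly

d_A = 1/0.03200″ = 31.25 pc; d_B = 1/0.006370″ = 156.99 pc.
|d_B − d_A| = |156.99 − 31.25| = 125.74 pc = 125.74 × 3.262 ly = 410.16 ly.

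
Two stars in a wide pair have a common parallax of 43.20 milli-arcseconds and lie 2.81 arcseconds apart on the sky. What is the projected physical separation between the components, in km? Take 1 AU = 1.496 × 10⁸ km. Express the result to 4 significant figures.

9.731 × 10^9 km

d = 1/p = 1/0.04320″ = 23.148 pc.
At distance d (pc), an angle of θ arcsec spans θ·d AU: s = 2.81 × 23.148 = 65.046 AU.
= 65.046 × 1.496 × 10⁸ km = 9.7309 × 10^9 km.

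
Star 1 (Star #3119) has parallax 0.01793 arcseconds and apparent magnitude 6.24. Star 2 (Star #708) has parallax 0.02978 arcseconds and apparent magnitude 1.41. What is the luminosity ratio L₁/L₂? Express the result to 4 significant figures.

d₁ = 1/p₁ = 1/0.01793″ = 55.772 pc; d₂ = 1/p₂ = 1/0.02978″ = 33.58 pc.
M₁ = m₁ − 5 log₁₀ d₁ + 5 = 6.24 − 8.7321 + 5 = 2.5079.
M₂ = 1.41 − 7.6304 + 5 = -1.2204.
L₁/L₂ = 10^(0.4(M₂ − M₁)) = 10^(0.4 × (-3.7283)) = 10^(-1.49132) = 0.032261.

L₁/L₂ = 0.03226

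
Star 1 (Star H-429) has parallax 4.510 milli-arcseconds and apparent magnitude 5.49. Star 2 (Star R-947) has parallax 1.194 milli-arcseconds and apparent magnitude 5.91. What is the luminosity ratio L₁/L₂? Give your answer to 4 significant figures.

L₁/L₂ = 0.1032

d₁ = 1/p₁ = 1/0.004510″ = 221.73 pc; d₂ = 1/p₂ = 1/0.001194″ = 837.52 pc.
M₁ = m₁ − 5 log₁₀ d₁ + 5 = 5.49 − 11.7291 + 5 = -1.2391.
M₂ = 5.91 − 14.6150 + 5 = -3.7050.
L₁/L₂ = 10^(0.4(M₂ − M₁)) = 10^(0.4 × (-2.4659)) = 10^(-0.98636) = 0.10319.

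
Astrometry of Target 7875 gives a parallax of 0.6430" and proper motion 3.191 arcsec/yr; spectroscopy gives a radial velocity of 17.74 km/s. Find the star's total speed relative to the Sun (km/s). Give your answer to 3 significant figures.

29.5 km/s

d = 1/p = 1/0.6430″ = 1.5552 pc.
v_t = 4.740 μ d = 4.740 × 3.191 × 1.5552 = 23.523 km/s.
v = √(v_r² + v_t²) = √(17.74² + 23.523²) = √868.039 = 29.463 km/s.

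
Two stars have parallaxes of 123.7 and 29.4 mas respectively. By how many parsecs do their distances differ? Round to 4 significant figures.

25.93 pc

d_A = 1/0.1237″ = 8.0841 pc; d_B = 1/0.02940″ = 34.014 pc.
|d_B − d_A| = |34.014 − 8.0841| = 25.93 pc.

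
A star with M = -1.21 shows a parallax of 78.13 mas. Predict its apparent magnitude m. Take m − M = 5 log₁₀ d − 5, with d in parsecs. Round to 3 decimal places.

m = -0.674

d = 1/p = 1/0.07813″ = 12.799 pc.
m − M = 5 log₁₀ d − 5 = 5 log₁₀(12.799) − 5 = 5.5359 − 5 = 0.5359.
m = M + (m − M) = -1.21 + 0.5359 = -0.674.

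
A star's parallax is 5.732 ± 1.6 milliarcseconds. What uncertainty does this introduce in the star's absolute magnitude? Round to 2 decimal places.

σ_M = 0.61 mag

M = m − 5 log₁₀ d + 5 = m + 5 log₁₀ p + 5, so ∂M/∂p = 5/(p ln 10).
σ_M = (5/ln 10) · (σ_p/p) = 2.1715 × 1.6/5.732 = 2.1715 × 0.27913 = 0.60613.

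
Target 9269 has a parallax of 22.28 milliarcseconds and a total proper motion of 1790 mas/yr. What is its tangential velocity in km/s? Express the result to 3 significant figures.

d = 1/p = 1/0.02228″ = 44.883 pc.
μ = 1790 mas/yr = 1.79 ″/yr.
v_t = 4.74 × μ × d = 4.74 × 1.79 × 44.883 = 380.81 km/s.

381 km/s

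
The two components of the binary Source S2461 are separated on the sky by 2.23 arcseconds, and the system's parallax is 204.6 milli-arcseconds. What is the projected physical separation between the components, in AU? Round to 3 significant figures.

10.9 AU

d = 1/p = 1/0.2046″ = 4.8876 pc.
At distance d (pc), an angle of θ arcsec spans θ·d AU: s = 2.23 × 4.8876 = 10.899 AU.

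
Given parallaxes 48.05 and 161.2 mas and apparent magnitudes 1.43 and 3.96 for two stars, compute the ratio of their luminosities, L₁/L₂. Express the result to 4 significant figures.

d₁ = 1/p₁ = 1/0.04805″ = 20.812 pc; d₂ = 1/p₂ = 1/0.1612″ = 6.2035 pc.
M₁ = m₁ − 5 log₁₀ d₁ + 5 = 1.43 − 6.5916 + 5 = -0.1616.
M₂ = 3.96 − 3.9632 + 5 = 4.9968.
L₁/L₂ = 10^(0.4(M₂ − M₁)) = 10^(0.4 × 5.1584) = 10^2.06336 = 115.71.

L₁/L₂ = 115.7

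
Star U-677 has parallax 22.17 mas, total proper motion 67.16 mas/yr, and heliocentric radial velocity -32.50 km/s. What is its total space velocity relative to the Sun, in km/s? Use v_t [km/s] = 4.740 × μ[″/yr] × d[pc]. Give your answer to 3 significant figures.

d = 1/p = 1/0.02217″ = 45.106 pc.
μ = 67.16 mas/yr = 0.06716 ″/yr.
v_t = 4.740 μ d = 4.740 × 0.06716 × 45.106 = 14.359 km/s.
v = √(v_r² + v_t²) = √((-32.50)² + 14.359²) = √1262.43 = 35.531 km/s.

35.5 km/s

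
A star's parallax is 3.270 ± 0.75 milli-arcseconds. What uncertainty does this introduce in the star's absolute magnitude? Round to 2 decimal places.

σ_M = 0.50 mag

M = m − 5 log₁₀ d + 5 = m + 5 log₁₀ p + 5, so ∂M/∂p = 5/(p ln 10).
σ_M = (5/ln 10) · (σ_p/p) = 2.1715 × 0.75/3.270 = 2.1715 × 0.22936 = 0.49806.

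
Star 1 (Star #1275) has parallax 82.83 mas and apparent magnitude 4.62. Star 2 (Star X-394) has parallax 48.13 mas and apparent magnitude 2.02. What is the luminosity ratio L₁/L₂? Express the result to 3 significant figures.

L₁/L₂ = 0.0308

d₁ = 1/p₁ = 1/0.08283″ = 12.073 pc; d₂ = 1/p₂ = 1/0.04813″ = 20.777 pc.
M₁ = m₁ − 5 log₁₀ d₁ + 5 = 4.62 − 5.4091 + 5 = 4.2109.
M₂ = 2.02 − 6.5879 + 5 = 0.4321.
L₁/L₂ = 10^(0.4(M₂ − M₁)) = 10^(0.4 × (-3.7788)) = 10^(-1.51152) = 0.030795.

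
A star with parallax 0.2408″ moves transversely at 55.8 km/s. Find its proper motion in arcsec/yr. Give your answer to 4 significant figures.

d = 1/p = 1/0.2408″ = 4.1528 pc.
μ = v_t / (4.74 d) = 55.8 / (4.74 × 4.1528) = 55.8 / 19.684 = 2.8348 ″/yr.

2.835 arcsec/yr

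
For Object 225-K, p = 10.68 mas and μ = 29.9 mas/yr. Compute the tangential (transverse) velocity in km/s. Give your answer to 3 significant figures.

13.3 km/s

d = 1/p = 1/0.01068″ = 93.633 pc.
μ = 29.9 mas/yr = 0.0299 ″/yr.
v_t = 4.74 × μ × d = 4.74 × 0.0299 × 93.633 = 13.27 km/s.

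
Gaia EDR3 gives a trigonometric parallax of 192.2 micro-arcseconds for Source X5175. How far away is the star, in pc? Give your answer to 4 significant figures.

5203 pc

p = 192.2 micro-arcseconds = 0.0001922 arcsec.
d = 1/p = 1/0.0001922 = 5202.9 pc.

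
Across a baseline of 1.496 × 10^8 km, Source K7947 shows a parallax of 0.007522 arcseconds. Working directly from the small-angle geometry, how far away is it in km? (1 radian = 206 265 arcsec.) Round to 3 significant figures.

θ = 0.007522″ = 0.007522/206265 = 3.6468 × 10^-8 rad.
d = B/θ = (1.496 × 10^8) / (3.6468 × 10^-8) = 4.1022 × 10^15 km.

4.10 × 10^15 km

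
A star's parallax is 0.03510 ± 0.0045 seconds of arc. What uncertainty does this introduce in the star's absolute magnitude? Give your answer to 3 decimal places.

σ_M = 0.278 mag

M = m − 5 log₁₀ d + 5 = m + 5 log₁₀ p + 5, so ∂M/∂p = 5/(p ln 10).
σ_M = (5/ln 10) · (σ_p/p) = 2.1715 × 0.0045/0.03510 = 2.1715 × 0.12821 = 0.27841.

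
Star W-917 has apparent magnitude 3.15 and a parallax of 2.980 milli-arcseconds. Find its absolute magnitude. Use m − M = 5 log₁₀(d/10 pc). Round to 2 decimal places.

M = -4.48

d = 1/p = 1/0.002980″ = 335.57 pc.
m − M = 5 log₁₀(335.57) − 5 = 12.6289 − 5 = 7.6289.
M = m − (m − M) = 3.15 − 7.6289 = -4.48.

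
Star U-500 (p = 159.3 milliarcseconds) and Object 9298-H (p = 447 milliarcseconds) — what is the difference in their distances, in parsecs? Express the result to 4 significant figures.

d_A = 1/0.1593″ = 6.2775 pc; d_B = 1/0.4470″ = 2.2371 pc.
|d_B − d_A| = |2.2371 − 6.2775| = 4.0404 pc.

4.040 pc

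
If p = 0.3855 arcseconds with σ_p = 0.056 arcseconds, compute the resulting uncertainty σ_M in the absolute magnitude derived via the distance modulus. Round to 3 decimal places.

M = m − 5 log₁₀ d + 5 = m + 5 log₁₀ p + 5, so ∂M/∂p = 5/(p ln 10).
σ_M = (5/ln 10) · (σ_p/p) = 2.1715 × 0.056/0.3855 = 2.1715 × 0.14527 = 0.31545.

σ_M = 0.315 mag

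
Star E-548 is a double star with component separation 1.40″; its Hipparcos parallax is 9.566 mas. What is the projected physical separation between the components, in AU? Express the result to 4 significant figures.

146.4 AU

d = 1/p = 1/0.009566″ = 104.54 pc.
At distance d (pc), an angle of θ arcsec spans θ·d AU: s = 1.40 × 104.54 = 146.36 AU.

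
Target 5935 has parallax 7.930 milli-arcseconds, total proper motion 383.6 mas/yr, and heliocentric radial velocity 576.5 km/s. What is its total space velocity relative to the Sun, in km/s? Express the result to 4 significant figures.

620.4 km/s

d = 1/p = 1/0.007930″ = 126.1 pc.
μ = 383.6 mas/yr = 0.3836 ″/yr.
v_t = 4.740 μ d = 4.740 × 0.3836 × 126.1 = 229.28 km/s.
v = √(v_r² + v_t²) = √(576.5² + 229.28²) = √384922 = 620.42 km/s.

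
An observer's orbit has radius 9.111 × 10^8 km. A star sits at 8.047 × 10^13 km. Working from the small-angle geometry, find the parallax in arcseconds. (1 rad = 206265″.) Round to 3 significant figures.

θ ≈ B/d = (9.111 × 10^8) / (8.047 × 10^13) = 1.1322 × 10^-5 rad.
In arcseconds: 1.1322 × 10^-5 × 206265 = 2.3353″.

2.34 arcsec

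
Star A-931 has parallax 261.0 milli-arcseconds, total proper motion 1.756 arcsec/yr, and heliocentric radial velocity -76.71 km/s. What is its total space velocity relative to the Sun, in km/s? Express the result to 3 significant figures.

d = 1/p = 1/0.2610″ = 3.8314 pc.
v_t = 4.740 μ d = 4.740 × 1.756 × 3.8314 = 31.89 km/s.
v = √(v_r² + v_t²) = √((-76.71)² + 31.89²) = √6901.4 = 83.075 km/s.

83.1 km/s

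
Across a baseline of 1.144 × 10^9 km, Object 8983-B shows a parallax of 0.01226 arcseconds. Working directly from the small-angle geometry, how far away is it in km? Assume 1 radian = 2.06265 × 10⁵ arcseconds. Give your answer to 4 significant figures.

1.925 × 10^16 km

θ = 0.01226″ = 0.01226/206265 = 5.9438 × 10^-8 rad.
d = B/θ = (1.144 × 10^9) / (5.9438 × 10^-8) = 1.9247 × 10^16 km.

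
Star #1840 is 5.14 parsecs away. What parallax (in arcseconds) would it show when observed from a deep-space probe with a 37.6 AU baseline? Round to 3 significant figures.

7.32 arcsec

p (arcsec) = B (AU) / d (pc).
p = 37.6 / 5.14 = 7.3152 arcsec.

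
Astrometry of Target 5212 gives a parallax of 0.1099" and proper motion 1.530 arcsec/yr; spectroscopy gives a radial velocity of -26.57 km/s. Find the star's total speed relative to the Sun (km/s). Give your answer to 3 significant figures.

d = 1/p = 1/0.1099″ = 9.0992 pc.
v_t = 4.740 μ d = 4.740 × 1.530 × 9.0992 = 65.989 km/s.
v = √(v_r² + v_t²) = √((-26.57)² + 65.989²) = √5060.51 = 71.137 km/s.

71.1 km/s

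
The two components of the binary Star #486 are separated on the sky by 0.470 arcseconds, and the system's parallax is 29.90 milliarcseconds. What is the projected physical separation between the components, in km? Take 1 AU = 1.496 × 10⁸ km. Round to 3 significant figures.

d = 1/p = 1/0.02990″ = 33.445 pc.
At distance d (pc), an angle of θ arcsec spans θ·d AU: s = 0.470 × 33.445 = 15.719 AU.
= 15.719 × 1.496 × 10⁸ km = 2.3516 × 10^9 km.

2.35 × 10^9 km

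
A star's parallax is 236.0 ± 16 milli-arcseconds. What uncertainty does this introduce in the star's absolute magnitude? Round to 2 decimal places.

σ_M = 0.15 mag

M = m − 5 log₁₀ d + 5 = m + 5 log₁₀ p + 5, so ∂M/∂p = 5/(p ln 10).
σ_M = (5/ln 10) · (σ_p/p) = 2.1715 × 16/236.0 = 2.1715 × 0.067797 = 0.14722.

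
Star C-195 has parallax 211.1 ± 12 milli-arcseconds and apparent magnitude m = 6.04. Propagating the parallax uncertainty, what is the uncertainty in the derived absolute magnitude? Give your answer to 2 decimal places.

M = m − 5 log₁₀ d + 5 = m + 5 log₁₀ p + 5, so ∂M/∂p = 5/(p ln 10).
σ_M = (5/ln 10) · (σ_p/p) = 2.1715 × 12/211.1 = 2.1715 × 0.056845 = 0.12344.

σ_M = 0.12 mag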